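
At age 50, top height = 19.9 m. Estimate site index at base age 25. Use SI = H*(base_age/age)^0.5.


Formula: SI = H_dom * (base_age / age)^0.5
Age ratio = 25 / 50 = 0.5
sqrt(age_ratio) = 0.70711
SI = 19.9 * 0.70711 = 14.1 m

14.1


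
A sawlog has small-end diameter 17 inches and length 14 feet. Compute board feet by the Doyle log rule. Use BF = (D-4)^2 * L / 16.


Doyle: BF = (D - 4)^2 * L / 16
Adjusted diameter = 17 - 4 = 13 in
(D-4)^2 = 13^2 = 169
BF = 169 * 14 / 16 = 148 BF

148


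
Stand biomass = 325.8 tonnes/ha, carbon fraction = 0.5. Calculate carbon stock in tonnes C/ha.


Formula: Carbon Stock = Biomass * Carbon Fraction
C = 325.8 t/ha * 0.5
C = 162.9 t C/ha

162.9


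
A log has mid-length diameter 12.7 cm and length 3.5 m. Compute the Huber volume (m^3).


Huber: V = Am * L,  Am = pi*(Dm/200)^2
Am = pi*(12.7/200)^2 = 0.012668 m^2
V = 0.012668*3.5 = 0.0443 m^3

0.0443


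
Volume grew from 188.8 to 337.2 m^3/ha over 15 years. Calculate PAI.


Formula: PAI = (V_T2 - V_T1) / (T2 - T1)
Volume increment = 337.2 - 188.8 = 148.4 m^3/ha
PAI = 148.4 / 15 = 9.89 m^3/ha/year

9.89


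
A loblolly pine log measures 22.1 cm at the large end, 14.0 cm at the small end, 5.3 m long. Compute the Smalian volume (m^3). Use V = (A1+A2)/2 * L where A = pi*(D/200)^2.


Smalian: V = (A1 + A2)/2 * L,  A = pi*(D/200)^2
A1 = pi*(22.1/200)^2 = 0.03836 m^2
A2 = pi*(14.0/200)^2 = 0.015394 m^2
V = (0.03836+0.015394)/2*5.3 = 0.1424 m^3

0.1424


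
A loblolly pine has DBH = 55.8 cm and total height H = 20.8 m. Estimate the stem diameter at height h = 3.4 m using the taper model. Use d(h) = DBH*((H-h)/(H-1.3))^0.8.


Taper: d(h) = DBH * ((H - h) / (H - 1.3))^0.8
Numerator = H - h = 20.8 - 3.4 = 17.4 m
Denominator = H - 1.3 = 20.8 - 1.3 = 19.5 m
Ratio = 17.4 / 19.5 = 0.89231
d = 55.8 * 0.89231^0.8 = 50.9 cm

50.9


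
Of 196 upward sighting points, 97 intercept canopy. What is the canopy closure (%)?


Formula: Canopy closure = covered points / total points * 100
Closure = 97 / 196 * 100
Closure = 0.4949 * 100 = 49.5%

49.5


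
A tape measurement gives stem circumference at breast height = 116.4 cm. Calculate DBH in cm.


Formula: DBH = C / pi
DBH = 116.4 / pi
pi = 3.14159...
DBH = 37.1 cm

37.1


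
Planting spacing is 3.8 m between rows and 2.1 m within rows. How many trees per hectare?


Formula: TPH = 10000 m^2/ha / (spacing_x * spacing_y)
Area per tree = 3.8 m * 2.1 m = 7.98 m^2
TPH = 10000 / 7.98 = 1253 trees/ha

1253


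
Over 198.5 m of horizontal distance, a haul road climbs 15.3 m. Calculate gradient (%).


Formula: Gradient = rise / run * 100
Gradient = 15.3 / 198.5 * 100 = 7.7%

7.7


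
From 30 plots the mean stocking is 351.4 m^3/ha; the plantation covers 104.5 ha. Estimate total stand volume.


Formula: Total Volume = Mean Volume per ha * Total Area
Total Volume = 351.4 m^3/ha * 104.5 ha
Total Volume = 36721 m^3

36721


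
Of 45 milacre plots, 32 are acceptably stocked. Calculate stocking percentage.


Formula: Stocking % = stocked plots / total plots * 100
Stocking = 32 / 45 * 100
Stocking = 0.7111 * 100 = 71.1%

71.1


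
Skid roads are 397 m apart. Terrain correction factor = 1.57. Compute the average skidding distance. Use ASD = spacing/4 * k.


Formula: ASD = (spacing / 4) * correction
Uncorrected distance = spacing / 4 = 397 / 4 = 99.25 m
ASD = 99.25 * 1.57 = 156 m

156


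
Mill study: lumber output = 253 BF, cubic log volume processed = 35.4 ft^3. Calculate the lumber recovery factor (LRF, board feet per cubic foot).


Formula: LRF = Lumber Output (BF) / Log Input (ft^3)
LRF = 253 BF / 35.4 ft^3
LRF = 7.15 BF/ft^3

7.15


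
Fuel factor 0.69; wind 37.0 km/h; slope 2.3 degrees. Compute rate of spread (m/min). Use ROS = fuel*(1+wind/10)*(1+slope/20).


Formula: ROS = fuel * (1 + wind/10) * (1 + slope/20)
Wind factor = 1 + 37.0/10 = 4.7
Slope factor = 1 + 2.3/20 = 1.115
ROS = 0.69 * 4.7 * 1.115 = 3.62 m/min

3.62


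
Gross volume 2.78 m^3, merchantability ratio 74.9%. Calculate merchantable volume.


Formula: MV = V_total * (merchantable_pct / 100)
Merchantable fraction = 74.9% / 100 = 0.749
MV = 2.78 m^3 * 0.749 = 2.082 m^3

2.082


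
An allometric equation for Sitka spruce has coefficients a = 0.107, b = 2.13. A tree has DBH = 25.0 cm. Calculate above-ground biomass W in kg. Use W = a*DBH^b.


Formula: W = a * DBH^b  (allometric power law)
DBH^b = 25.0^2.13 = 949.7564
W = 0.107 * 949.7564 = 101.6 kg

101.6


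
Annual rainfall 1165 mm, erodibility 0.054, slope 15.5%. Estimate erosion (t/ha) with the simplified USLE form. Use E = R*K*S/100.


Formula: E = R * K * S / 100  (simplified USLE)
R * K = 1165 * 0.054 = 62.91
E = 62.91 * 15.5 / 100 = 9.75 t/ha

9.75


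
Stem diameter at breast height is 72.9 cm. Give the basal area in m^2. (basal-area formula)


Formula: BA = pi * (DBH/2)^2 / 10000  (cm^2 to m^2)
Radius = DBH/2 = 72.9/2 = 36.45 cm
BA = pi * 36.45^2 / 10000
   = 4173.9279 cm^2 / 10000
   = 0.4174 m^2

0.4174


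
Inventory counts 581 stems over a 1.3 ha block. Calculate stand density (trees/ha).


Formula: Stand Density = N_trees / Area_ha
Density = 581 trees / 1.3 ha
Density = 447 trees/ha

447


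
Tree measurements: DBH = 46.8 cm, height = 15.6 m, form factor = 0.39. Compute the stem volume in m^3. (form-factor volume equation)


Formula: V = pi * (DBH/200)^2 * H * ff
Radius = DBH/200 = 46.8/200 = 0.234 m
Radius^2 = 0.234^2 = 0.054756 m^2
V = pi * 0.054756 * 15.6 * 0.39
V = 1.047 m^3

1.047


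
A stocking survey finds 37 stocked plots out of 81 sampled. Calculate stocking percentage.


Formula: Stocking % = stocked plots / total plots * 100
Stocking = 37 / 81 * 100
Stocking = 0.4568 * 100 = 45.7%

45.7


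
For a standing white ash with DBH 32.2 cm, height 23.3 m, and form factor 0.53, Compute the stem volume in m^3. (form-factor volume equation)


Formula: V = pi * (DBH/200)^2 * H * ff
Radius = DBH/200 = 32.2/200 = 0.161 m
Radius^2 = 0.161^2 = 0.025921 m^2
V = pi * 0.025921 * 23.3 * 0.53
V = 1.006 m^3

1.006


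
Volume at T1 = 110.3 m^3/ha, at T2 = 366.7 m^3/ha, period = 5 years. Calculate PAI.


Formula: PAI = (V_T2 - V_T1) / (T2 - T1)
Volume increment = 366.7 - 110.3 = 256.4 m^3/ha
PAI = 256.4 / 5 = 51.28 m^3/ha/year

51.28


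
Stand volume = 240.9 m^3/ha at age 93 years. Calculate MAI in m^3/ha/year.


Formula: MAI = Total Volume / Stand Age
MAI = 240.9 m^3/ha / 93 years
MAI = 2.59 m^3/ha/year

2.59


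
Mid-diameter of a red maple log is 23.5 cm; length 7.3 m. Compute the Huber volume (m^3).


Huber: V = Am * L,  Am = pi*(Dm/200)^2
Am = pi*(23.5/200)^2 = 0.043374 m^2
V = 0.043374*7.3 = 0.3166 m^3

0.3166


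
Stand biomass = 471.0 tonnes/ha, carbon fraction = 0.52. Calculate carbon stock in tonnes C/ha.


Formula: Carbon Stock = Biomass * Carbon Fraction
C = 471.0 t/ha * 0.52
C = 244.9 t C/ha

244.9


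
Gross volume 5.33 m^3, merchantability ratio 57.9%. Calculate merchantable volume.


Formula: MV = V_total * (merchantable_pct / 100)
Merchantable fraction = 57.9% / 100 = 0.579
MV = 5.33 m^3 * 0.579 = 3.086 m^3

3.086


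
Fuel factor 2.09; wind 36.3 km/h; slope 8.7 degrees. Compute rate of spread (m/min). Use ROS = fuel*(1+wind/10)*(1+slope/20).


Formula: ROS = fuel * (1 + wind/10) * (1 + slope/20)
Wind factor = 1 + 36.3/10 = 4.63
Slope factor = 1 + 8.7/20 = 1.435
ROS = 2.09 * 4.63 * 1.435 = 13.89 m/min

13.89


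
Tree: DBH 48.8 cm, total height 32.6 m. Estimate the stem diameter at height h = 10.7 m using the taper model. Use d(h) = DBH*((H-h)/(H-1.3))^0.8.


Taper: d(h) = DBH * ((H - h) / (H - 1.3))^0.8
Numerator = H - h = 32.6 - 10.7 = 21.9 m
Denominator = H - 1.3 = 32.6 - 1.3 = 31.3 m
Ratio = 21.9 / 31.3 = 0.69968
d = 48.8 * 0.69968^0.8 = 36.7 cm

36.7


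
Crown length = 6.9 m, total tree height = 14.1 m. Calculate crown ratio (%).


Formula: Crown Ratio = (Crown Length / Total Height) * 100
CR = (6.9 m / 14.1 m) * 100
CR = 0.4894 * 100 = 48.9%

48.9


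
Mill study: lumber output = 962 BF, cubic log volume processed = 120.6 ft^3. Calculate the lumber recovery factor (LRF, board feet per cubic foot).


Formula: LRF = Lumber Output (BF) / Log Input (ft^3)
LRF = 962 BF / 120.6 ft^3
LRF = 7.98 BF/ft^3

7.98


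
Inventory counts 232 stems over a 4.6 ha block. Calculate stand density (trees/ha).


Formula: Stand Density = N_trees / Area_ha
Density = 232 trees / 4.6 ha
Density = 50 trees/ha

50


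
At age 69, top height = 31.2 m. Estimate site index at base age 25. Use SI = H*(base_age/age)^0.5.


Formula: SI = H_dom * (base_age / age)^0.5
Age ratio = 25 / 69 = 0.36232
sqrt(age_ratio) = 0.60193
SI = 31.2 * 0.60193 = 18.8 m

18.8


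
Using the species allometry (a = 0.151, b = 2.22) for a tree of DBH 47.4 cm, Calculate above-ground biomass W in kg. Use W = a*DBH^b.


Formula: W = a * DBH^b  (allometric power law)
DBH^b = 47.4^2.22 = 5250.8295
W = 0.151 * 5250.8295 = 792.9 kg

792.9


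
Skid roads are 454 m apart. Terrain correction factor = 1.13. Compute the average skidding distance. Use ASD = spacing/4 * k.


Formula: ASD = (spacing / 4) * correction
Uncorrected distance = spacing / 4 = 454 / 4 = 113.5 m
ASD = 113.5 * 1.13 = 128 m

128


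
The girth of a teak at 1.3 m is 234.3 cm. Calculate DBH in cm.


Formula: DBH = C / pi
DBH = 234.3 / pi
pi = 3.14159...
DBH = 74.6 cm

74.6


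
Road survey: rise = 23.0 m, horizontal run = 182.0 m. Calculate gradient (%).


Formula: Gradient = rise / run * 100
Gradient = 23.0 / 182.0 * 100 = 12.6%

12.6


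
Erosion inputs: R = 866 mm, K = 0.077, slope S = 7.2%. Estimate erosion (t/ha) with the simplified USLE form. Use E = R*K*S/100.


Formula: E = R * K * S / 100  (simplified USLE)
R * K = 866 * 0.077 = 66.682
E = 66.682 * 7.2 / 100 = 4.8 t/ha

4.8


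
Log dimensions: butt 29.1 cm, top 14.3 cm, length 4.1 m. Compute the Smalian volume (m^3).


Smalian: V = (A1 + A2)/2 * L,  A = pi*(D/200)^2
A1 = pi*(29.1/200)^2 = 0.066508 m^2
A2 = pi*(14.3/200)^2 = 0.016061 m^2
V = (0.066508+0.016061)/2*4.1 = 0.1693 m^3

0.1693


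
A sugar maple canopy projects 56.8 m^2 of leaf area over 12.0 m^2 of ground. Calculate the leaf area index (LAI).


Formula: LAI = total leaf area / ground area  (dimensionless)
LAI = 56.8 m^2 / 12.0 m^2
LAI = 4.73

4.73


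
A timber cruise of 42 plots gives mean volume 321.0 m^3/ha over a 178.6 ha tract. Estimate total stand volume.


Formula: Total Volume = Mean Volume per ha * Total Area
Total Volume = 321.0 m^3/ha * 178.6 ha
Total Volume = 57331 m^3

57331


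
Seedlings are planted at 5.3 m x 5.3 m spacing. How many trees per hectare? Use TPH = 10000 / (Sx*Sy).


Formula: TPH = 10000 m^2/ha / (spacing_x * spacing_y)
Area per tree = 5.3 m * 5.3 m = 28.09 m^2
TPH = 10000 / 28.09 = 356 trees/ha

356


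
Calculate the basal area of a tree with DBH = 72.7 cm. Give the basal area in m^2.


Formula: BA = pi * (DBH/2)^2 / 10000  (cm^2 to m^2)
Radius = DBH/2 = 72.7/2 = 36.35 cm
BA = pi * 36.35^2 / 10000
   = 4151.0571 cm^2 / 10000
   = 0.4151 m^2

0.4151


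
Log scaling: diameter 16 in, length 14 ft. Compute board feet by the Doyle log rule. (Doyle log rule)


Doyle: BF = (D - 4)^2 * L / 16
Adjusted diameter = 16 - 4 = 12 in
(D-4)^2 = 12^2 = 144
BF = 144 * 14 / 16 = 126 BF

126


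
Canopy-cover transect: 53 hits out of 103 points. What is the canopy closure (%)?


Formula: Canopy closure = covered points / total points * 100
Closure = 53 / 103 * 100
Closure = 0.5146 * 100 = 51.5%

51.5


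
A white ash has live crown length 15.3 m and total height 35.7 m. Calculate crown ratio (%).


Formula: Crown Ratio = (Crown Length / Total Height) * 100
CR = (15.3 m / 35.7 m) * 100
CR = 0.4286 * 100 = 42.9%

42.9


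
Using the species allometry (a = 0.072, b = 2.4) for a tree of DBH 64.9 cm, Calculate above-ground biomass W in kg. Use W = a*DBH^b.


Formula: W = a * DBH^b  (allometric power law)
DBH^b = 64.9^2.4 = 22355.6485
W = 0.072 * 22355.6485 = 1609.6 kg

1609.6


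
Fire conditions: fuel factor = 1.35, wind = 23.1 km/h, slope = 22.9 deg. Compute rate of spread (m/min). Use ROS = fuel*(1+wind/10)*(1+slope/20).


Formula: ROS = fuel * (1 + wind/10) * (1 + slope/20)
Wind factor = 1 + 23.1/10 = 3.31
Slope factor = 1 + 22.9/20 = 2.145
ROS = 1.35 * 3.31 * 2.145 = 9.58 m/min

9.58


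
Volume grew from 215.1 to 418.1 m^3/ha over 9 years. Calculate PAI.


Formula: PAI = (V_T2 - V_T1) / (T2 - T1)
Volume increment = 418.1 - 215.1 = 203.0 m^3/ha
PAI = 203.0 / 9 = 22.56 m^3/ha/year

22.56


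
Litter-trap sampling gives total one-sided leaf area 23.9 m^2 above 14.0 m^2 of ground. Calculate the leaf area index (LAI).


Formula: LAI = total leaf area / ground area  (dimensionless)
LAI = 23.9 m^2 / 14.0 m^2
LAI = 1.71

1.71


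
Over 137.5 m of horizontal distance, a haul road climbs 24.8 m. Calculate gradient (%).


Formula: Gradient = rise / run * 100
Gradient = 24.8 / 137.5 * 100 = 18.0%

18.0


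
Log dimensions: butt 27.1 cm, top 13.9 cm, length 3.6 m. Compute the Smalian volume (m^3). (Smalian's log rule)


Smalian: V = (A1 + A2)/2 * L,  A = pi*(D/200)^2
A1 = pi*(27.1/200)^2 = 0.05768 m^2
A2 = pi*(13.9/200)^2 = 0.015175 m^2
V = (0.05768+0.015175)/2*3.6 = 0.1311 m^3

0.1311


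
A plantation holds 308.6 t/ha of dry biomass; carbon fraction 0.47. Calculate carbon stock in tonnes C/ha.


Formula: Carbon Stock = Biomass * Carbon Fraction
C = 308.6 t/ha * 0.47
C = 145.0 t C/ha

145.0


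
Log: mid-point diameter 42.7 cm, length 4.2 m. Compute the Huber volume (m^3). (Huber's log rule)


Huber: V = Am * L,  Am = pi*(Dm/200)^2
Am = pi*(42.7/200)^2 = 0.143201 m^2
V = 0.143201*4.2 = 0.6014 m^3

0.6014


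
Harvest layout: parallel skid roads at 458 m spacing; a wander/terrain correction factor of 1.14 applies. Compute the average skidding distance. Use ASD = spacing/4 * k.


Formula: ASD = (spacing / 4) * correction
Uncorrected distance = spacing / 4 = 458 / 4 = 114.5 m
ASD = 114.5 * 1.14 = 131 m

131


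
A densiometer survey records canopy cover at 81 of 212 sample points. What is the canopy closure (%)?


Formula: Canopy closure = covered points / total points * 100
Closure = 81 / 212 * 100
Closure = 0.3821 * 100 = 38.2%

38.2


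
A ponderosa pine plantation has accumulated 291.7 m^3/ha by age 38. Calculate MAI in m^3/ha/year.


Formula: MAI = Total Volume / Stand Age
MAI = 291.7 m^3/ha / 38 years
MAI = 7.68 m^3/ha/year

7.68


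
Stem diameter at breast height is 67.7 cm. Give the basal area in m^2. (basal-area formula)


Formula: BA = pi * (DBH/2)^2 / 10000  (cm^2 to m^2)
Radius = DBH/2 = 67.7/2 = 33.85 cm
BA = pi * 33.85^2 / 10000
   = 3599.7075 cm^2 / 10000
   = 0.36 m^2

0.36


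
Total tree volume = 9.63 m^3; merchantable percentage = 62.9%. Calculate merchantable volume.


Formula: MV = V_total * (merchantable_pct / 100)
Merchantable fraction = 62.9% / 100 = 0.629
MV = 9.63 m^3 * 0.629 = 6.057 m^3

6.057


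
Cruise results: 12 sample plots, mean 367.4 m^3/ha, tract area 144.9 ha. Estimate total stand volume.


Formula: Total Volume = Mean Volume per ha * Total Area
Total Volume = 367.4 m^3/ha * 144.9 ha
Total Volume = 53236 m^3

53236


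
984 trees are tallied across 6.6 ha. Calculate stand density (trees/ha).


Formula: Stand Density = N_trees / Area_ha
Density = 984 trees / 6.6 ha
Density = 149 trees/ha

149


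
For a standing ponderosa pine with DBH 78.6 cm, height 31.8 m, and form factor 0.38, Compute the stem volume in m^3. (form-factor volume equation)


Formula: V = pi * (DBH/200)^2 * H * ff
Radius = DBH/200 = 78.6/200 = 0.393 m
Radius^2 = 0.393^2 = 0.154449 m^2
V = pi * 0.154449 * 31.8 * 0.38
V = 5.863 m^3

5.863


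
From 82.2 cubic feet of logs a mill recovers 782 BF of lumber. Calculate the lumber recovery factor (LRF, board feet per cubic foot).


Formula: LRF = Lumber Output (BF) / Log Input (ft^3)
LRF = 782 BF / 82.2 ft^3
LRF = 9.51 BF/ft^3

9.51


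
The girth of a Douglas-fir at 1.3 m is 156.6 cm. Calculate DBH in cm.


Formula: DBH = C / pi
DBH = 156.6 / pi
pi = 3.14159...
DBH = 49.8 cm

49.8


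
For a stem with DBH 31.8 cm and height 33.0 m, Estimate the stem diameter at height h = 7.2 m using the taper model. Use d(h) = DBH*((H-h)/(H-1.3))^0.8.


Taper: d(h) = DBH * ((H - h) / (H - 1.3))^0.8
Numerator = H - h = 33.0 - 7.2 = 25.8 m
Denominator = H - 1.3 = 33.0 - 1.3 = 31.7 m
Ratio = 25.8 / 31.7 = 0.81388
d = 31.8 * 0.81388^0.8 = 27.0 cm

27.0


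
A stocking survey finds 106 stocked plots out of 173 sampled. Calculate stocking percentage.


Formula: Stocking % = stocked plots / total plots * 100
Stocking = 106 / 173 * 100
Stocking = 0.6127 * 100 = 61.3%

61.3


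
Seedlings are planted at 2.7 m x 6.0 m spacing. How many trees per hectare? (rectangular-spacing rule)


Formula: TPH = 10000 m^2/ha / (spacing_x * spacing_y)
Area per tree = 2.7 m * 6.0 m = 16.2 m^2
TPH = 10000 / 16.2 = 617 trees/ha

617


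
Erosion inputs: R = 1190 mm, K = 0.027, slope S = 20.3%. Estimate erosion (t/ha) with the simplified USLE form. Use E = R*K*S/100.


Formula: E = R * K * S / 100  (simplified USLE)
R * K = 1190 * 0.027 = 32.13
E = 32.13 * 20.3 / 100 = 6.52 t/ha

6.52


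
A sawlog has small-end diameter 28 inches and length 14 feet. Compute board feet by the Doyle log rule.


Doyle: BF = (D - 4)^2 * L / 16
Adjusted diameter = 28 - 4 = 24 in
(D-4)^2 = 24^2 = 576
BF = 576 * 14 / 16 = 504 BF

504


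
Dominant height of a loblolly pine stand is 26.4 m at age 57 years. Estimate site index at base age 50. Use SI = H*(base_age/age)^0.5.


Formula: SI = H_dom * (base_age / age)^0.5
Age ratio = 50 / 57 = 0.87719
sqrt(age_ratio) = 0.93659
SI = 26.4 * 0.93659 = 24.7 m

24.7


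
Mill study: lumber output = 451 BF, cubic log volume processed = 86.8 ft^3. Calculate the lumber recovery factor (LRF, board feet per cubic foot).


Formula: LRF = Lumber Output (BF) / Log Input (ft^3)
LRF = 451 BF / 86.8 ft^3
LRF = 5.2 BF/ft^3

5.2


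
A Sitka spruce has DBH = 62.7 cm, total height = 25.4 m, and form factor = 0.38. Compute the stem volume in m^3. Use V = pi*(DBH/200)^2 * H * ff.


Formula: V = pi * (DBH/200)^2 * H * ff
Radius = DBH/200 = 62.7/200 = 0.3135 m
Radius^2 = 0.3135^2 = 0.09828225 m^2
V = pi * 0.09828225 * 25.4 * 0.38
V = 2.98 m^3

2.98


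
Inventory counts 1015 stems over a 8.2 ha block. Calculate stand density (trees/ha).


Formula: Stand Density = N_trees / Area_ha
Density = 1015 trees / 8.2 ha
Density = 124 trees/ha

124


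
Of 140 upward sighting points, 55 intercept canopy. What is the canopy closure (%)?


Formula: Canopy closure = covered points / total points * 100
Closure = 55 / 140 * 100
Closure = 0.3929 * 100 = 39.3%

39.3


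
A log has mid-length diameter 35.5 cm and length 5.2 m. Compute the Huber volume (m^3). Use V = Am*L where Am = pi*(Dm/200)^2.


Huber: V = Am * L,  Am = pi*(Dm/200)^2
Am = pi*(35.5/200)^2 = 0.09898 m^2
V = 0.09898*5.2 = 0.5147 m^3

0.5147


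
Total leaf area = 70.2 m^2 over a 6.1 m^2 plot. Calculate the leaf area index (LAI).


Formula: LAI = total leaf area / ground area  (dimensionless)
LAI = 70.2 m^2 / 6.1 m^2
LAI = 11.51

11.51


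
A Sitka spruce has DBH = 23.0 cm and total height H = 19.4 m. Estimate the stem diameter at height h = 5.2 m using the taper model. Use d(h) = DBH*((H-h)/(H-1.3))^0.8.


Taper: d(h) = DBH * ((H - h) / (H - 1.3))^0.8
Numerator = H - h = 19.4 - 5.2 = 14.2 m
Denominator = H - 1.3 = 19.4 - 1.3 = 18.1 m
Ratio = 14.2 / 18.1 = 0.78453
d = 23.0 * 0.78453^0.8 = 18.9 cm

18.9


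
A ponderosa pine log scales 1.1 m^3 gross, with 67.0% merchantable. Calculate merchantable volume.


Formula: MV = V_total * (merchantable_pct / 100)
Merchantable fraction = 67.0% / 100 = 0.67
MV = 1.1 m^3 * 0.67 = 0.737 m^3

0.737


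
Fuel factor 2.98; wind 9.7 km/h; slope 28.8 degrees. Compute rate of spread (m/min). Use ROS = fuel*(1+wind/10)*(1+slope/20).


Formula: ROS = fuel * (1 + wind/10) * (1 + slope/20)
Wind factor = 1 + 9.7/10 = 1.97
Slope factor = 1 + 28.8/20 = 2.44
ROS = 2.98 * 1.97 * 2.44 = 14.32 m/min

14.32


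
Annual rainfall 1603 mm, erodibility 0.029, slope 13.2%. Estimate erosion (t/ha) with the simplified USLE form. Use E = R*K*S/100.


Formula: E = R * K * S / 100  (simplified USLE)
R * K = 1603 * 0.029 = 46.487
E = 46.487 * 13.2 / 100 = 6.14 t/ha

6.14


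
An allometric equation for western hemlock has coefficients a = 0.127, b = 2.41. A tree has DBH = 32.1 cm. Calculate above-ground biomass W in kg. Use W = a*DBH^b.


Formula: W = a * DBH^b  (allometric power law)
DBH^b = 32.1^2.41 = 4272.4514
W = 0.127 * 4272.4514 = 542.6 kg

542.6


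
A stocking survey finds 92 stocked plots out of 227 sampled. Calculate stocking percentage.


Formula: Stocking % = stocked plots / total plots * 100
Stocking = 92 / 227 * 100
Stocking = 0.4053 * 100 = 40.5%

40.5


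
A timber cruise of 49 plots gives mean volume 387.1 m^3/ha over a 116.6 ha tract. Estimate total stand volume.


Formula: Total Volume = Mean Volume per ha * Total Area
Total Volume = 387.1 m^3/ha * 116.6 ha
Total Volume = 45136 m^3

45136


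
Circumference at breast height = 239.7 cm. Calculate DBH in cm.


Formula: DBH = C / pi
DBH = 239.7 / pi
pi = 3.14159...
DBH = 76.3 cm

76.3


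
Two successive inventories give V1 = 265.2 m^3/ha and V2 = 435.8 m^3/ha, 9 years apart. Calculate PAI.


Formula: PAI = (V_T2 - V_T1) / (T2 - T1)
Volume increment = 435.8 - 265.2 = 170.6 m^3/ha
PAI = 170.6 / 9 = 18.96 m^3/ha/year

18.96


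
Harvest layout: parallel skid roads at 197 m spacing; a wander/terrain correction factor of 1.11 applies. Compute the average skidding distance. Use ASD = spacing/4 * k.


Formula: ASD = (spacing / 4) * correction
Uncorrected distance = spacing / 4 = 197 / 4 = 49.25 m
ASD = 49.25 * 1.11 = 55 m

55


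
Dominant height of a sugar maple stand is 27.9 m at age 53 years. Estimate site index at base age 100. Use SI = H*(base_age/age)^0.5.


Formula: SI = H_dom * (base_age / age)^0.5
Age ratio = 100 / 53 = 1.88679
sqrt(age_ratio) = 1.37361
SI = 27.9 * 1.37361 = 38.3 m

38.3


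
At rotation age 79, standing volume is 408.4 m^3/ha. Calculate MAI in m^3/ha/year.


Formula: MAI = Total Volume / Stand Age
MAI = 408.4 m^3/ha / 79 years
MAI = 5.17 m^3/ha/year

5.17


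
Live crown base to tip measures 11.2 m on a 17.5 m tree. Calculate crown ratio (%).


Formula: Crown Ratio = (Crown Length / Total Height) * 100
CR = (11.2 m / 17.5 m) * 100
CR = 0.64 * 100 = 64.0%

64.0


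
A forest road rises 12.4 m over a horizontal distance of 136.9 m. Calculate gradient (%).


Formula: Gradient = rise / run * 100
Gradient = 12.4 / 136.9 * 100 = 9.1%

9.1


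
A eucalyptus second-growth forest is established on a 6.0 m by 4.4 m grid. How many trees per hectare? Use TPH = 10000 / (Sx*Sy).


Formula: TPH = 10000 m^2/ha / (spacing_x * spacing_y)
Area per tree = 6.0 m * 4.4 m = 26.4 m^2
TPH = 10000 / 26.4 = 379 trees/ha

379


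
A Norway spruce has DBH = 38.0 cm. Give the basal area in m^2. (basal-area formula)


Formula: BA = pi * (DBH/2)^2 / 10000  (cm^2 to m^2)
Radius = DBH/2 = 38.0/2 = 19.0 cm
BA = pi * 19.0^2 / 10000
   = 1134.1149 cm^2 / 10000
   = 0.1134 m^2

0.1134


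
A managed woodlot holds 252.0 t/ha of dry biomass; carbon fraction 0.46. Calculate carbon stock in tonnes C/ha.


Formula: Carbon Stock = Biomass * Carbon Fraction
C = 252.0 t/ha * 0.46
C = 115.9 t C/ha

115.9


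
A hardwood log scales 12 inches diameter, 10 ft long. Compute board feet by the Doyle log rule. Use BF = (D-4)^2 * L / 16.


Doyle: BF = (D - 4)^2 * L / 16
Adjusted diameter = 12 - 4 = 8 in
(D-4)^2 = 8^2 = 64
BF = 64 * 10 / 16 = 40 BF

40


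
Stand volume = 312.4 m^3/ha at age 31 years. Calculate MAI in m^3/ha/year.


Formula: MAI = Total Volume / Stand Age
MAI = 312.4 m^3/ha / 31 years
MAI = 10.08 m^3/ha/year

10.08


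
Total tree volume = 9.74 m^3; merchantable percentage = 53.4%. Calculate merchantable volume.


Formula: MV = V_total * (merchantable_pct / 100)
Merchantable fraction = 53.4% / 100 = 0.534
MV = 9.74 m^3 * 0.534 = 5.201 m^3

5.201


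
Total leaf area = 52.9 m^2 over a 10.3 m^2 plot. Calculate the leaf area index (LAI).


Formula: LAI = total leaf area / ground area  (dimensionless)
LAI = 52.9 m^2 / 10.3 m^2
LAI = 5.14

5.14


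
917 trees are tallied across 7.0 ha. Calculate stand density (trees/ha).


Formula: Stand Density = N_trees / Area_ha
Density = 917 trees / 7.0 ha
Density = 131 trees/ha

131


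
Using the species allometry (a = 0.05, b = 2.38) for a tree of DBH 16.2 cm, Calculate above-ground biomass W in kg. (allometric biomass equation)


Formula: W = a * DBH^b  (allometric power law)
DBH^b = 16.2^2.38 = 756.2158
W = 0.05 * 756.2158 = 37.8 kg

37.8


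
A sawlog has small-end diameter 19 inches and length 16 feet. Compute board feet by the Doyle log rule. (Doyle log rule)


Doyle: BF = (D - 4)^2 * L / 16
Adjusted diameter = 19 - 4 = 15 in
(D-4)^2 = 15^2 = 225
BF = 225 * 16 / 16 = 225 BF

225


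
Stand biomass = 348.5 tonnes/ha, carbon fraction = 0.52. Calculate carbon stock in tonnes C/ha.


Formula: Carbon Stock = Biomass * Carbon Fraction
C = 348.5 t/ha * 0.52
C = 181.2 t C/ha

181.2


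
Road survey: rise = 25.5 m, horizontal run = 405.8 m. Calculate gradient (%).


Formula: Gradient = rise / run * 100
Gradient = 25.5 / 405.8 * 100 = 6.3%

6.3


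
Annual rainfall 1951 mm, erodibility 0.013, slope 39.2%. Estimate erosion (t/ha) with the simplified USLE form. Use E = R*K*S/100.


Formula: E = R * K * S / 100  (simplified USLE)
R * K = 1951 * 0.013 = 25.363
E = 25.363 * 39.2 / 100 = 9.94 t/ha

9.94


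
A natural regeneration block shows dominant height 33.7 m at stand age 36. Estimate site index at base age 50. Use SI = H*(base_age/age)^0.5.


Formula: SI = H_dom * (base_age / age)^0.5
Age ratio = 50 / 36 = 1.38889
sqrt(age_ratio) = 1.17851
SI = 33.7 * 1.17851 = 39.7 m

39.7


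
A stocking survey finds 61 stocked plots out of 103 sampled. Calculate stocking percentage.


Formula: Stocking % = stocked plots / total plots * 100
Stocking = 61 / 103 * 100
Stocking = 0.5922 * 100 = 59.2%

59.2


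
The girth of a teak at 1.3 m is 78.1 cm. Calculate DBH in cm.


Formula: DBH = C / pi
DBH = 78.1 / pi
pi = 3.14159...
DBH = 24.9 cm

24.9


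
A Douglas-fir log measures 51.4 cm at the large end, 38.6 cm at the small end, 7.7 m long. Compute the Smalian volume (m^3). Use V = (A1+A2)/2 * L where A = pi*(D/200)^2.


Smalian: V = (A1 + A2)/2 * L,  A = pi*(D/200)^2
A1 = pi*(51.4/200)^2 = 0.207499 m^2
A2 = pi*(38.6/200)^2 = 0.117021 m^2
V = (0.207499+0.117021)/2*7.7 = 1.2494 m^3

1.2494


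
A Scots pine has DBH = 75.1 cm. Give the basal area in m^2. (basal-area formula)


Formula: BA = pi * (DBH/2)^2 / 10000  (cm^2 to m^2)
Radius = DBH/2 = 75.1/2 = 37.55 cm
BA = pi * 37.55^2 / 10000
   = 4429.6535 cm^2 / 10000
   = 0.443 m^2

0.443


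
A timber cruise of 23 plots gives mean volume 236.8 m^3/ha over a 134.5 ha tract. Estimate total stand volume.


Formula: Total Volume = Mean Volume per ha * Total Area
Total Volume = 236.8 m^3/ha * 134.5 ha
Total Volume = 31850 m^3

31850


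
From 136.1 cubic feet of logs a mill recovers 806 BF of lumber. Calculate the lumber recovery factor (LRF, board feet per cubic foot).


Formula: LRF = Lumber Output (BF) / Log Input (ft^3)
LRF = 806 BF / 136.1 ft^3
LRF = 5.92 BF/ft^3

5.92


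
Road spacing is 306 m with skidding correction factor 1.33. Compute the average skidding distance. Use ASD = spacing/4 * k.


Formula: ASD = (spacing / 4) * correction
Uncorrected distance = spacing / 4 = 306 / 4 = 76.5 m
ASD = 76.5 * 1.33 = 102 m

102


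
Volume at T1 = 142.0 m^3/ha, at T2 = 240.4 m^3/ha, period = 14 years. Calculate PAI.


Formula: PAI = (V_T2 - V_T1) / (T2 - T1)
Volume increment = 240.4 - 142.0 = 98.4 m^3/ha
PAI = 98.4 / 14 = 7.03 m^3/ha/year

7.03


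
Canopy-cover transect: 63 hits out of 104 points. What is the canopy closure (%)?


Formula: Canopy closure = covered points / total points * 100
Closure = 63 / 104 * 100
Closure = 0.6058 * 100 = 60.6%

60.6


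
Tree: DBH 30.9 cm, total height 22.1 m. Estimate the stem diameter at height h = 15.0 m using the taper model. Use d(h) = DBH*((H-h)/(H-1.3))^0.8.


Taper: d(h) = DBH * ((H - h) / (H - 1.3))^0.8
Numerator = H - h = 22.1 - 15.0 = 7.1 m
Denominator = H - 1.3 = 22.1 - 1.3 = 20.8 m
Ratio = 7.1 / 20.8 = 0.34135
d = 30.9 * 0.34135^0.8 = 13.1 cm

13.1


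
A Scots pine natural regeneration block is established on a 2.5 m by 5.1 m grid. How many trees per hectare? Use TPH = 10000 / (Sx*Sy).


Formula: TPH = 10000 m^2/ha / (spacing_x * spacing_y)
Area per tree = 2.5 m * 5.1 m = 12.75 m^2
TPH = 10000 / 12.75 = 784 trees/ha

784


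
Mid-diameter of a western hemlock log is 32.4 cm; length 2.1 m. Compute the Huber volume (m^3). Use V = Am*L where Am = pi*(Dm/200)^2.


Huber: V = Am * L,  Am = pi*(Dm/200)^2
Am = pi*(32.4/200)^2 = 0.082448 m^2
V = 0.082448*2.1 = 0.1731 m^3

0.1731


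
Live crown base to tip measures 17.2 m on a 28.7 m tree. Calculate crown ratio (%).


Formula: Crown Ratio = (Crown Length / Total Height) * 100
CR = (17.2 m / 28.7 m) * 100
CR = 0.5993 * 100 = 59.9%

59.9


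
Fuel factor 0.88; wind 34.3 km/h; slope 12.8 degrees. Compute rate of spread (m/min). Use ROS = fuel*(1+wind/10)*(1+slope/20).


Formula: ROS = fuel * (1 + wind/10) * (1 + slope/20)
Wind factor = 1 + 34.3/10 = 4.43
Slope factor = 1 + 12.8/20 = 1.64
ROS = 0.88 * 4.43 * 1.64 = 6.39 m/min

6.39


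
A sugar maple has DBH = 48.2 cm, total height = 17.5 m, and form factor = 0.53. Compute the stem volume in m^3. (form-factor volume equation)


Formula: V = pi * (DBH/200)^2 * H * ff
Radius = DBH/200 = 48.2/200 = 0.241 m
Radius^2 = 0.241^2 = 0.058081 m^2
V = pi * 0.058081 * 17.5 * 0.53
V = 1.692 m^3

1.692


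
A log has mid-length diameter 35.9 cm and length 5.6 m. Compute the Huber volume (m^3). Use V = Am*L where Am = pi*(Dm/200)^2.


Huber: V = Am * L,  Am = pi*(Dm/200)^2
Am = pi*(35.9/200)^2 = 0.101223 m^2
V = 0.101223*5.6 = 0.5668 m^3

0.5668


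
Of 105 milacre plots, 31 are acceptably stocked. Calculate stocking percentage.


Formula: Stocking % = stocked plots / total plots * 100
Stocking = 31 / 105 * 100
Stocking = 0.2952 * 100 = 29.5%

29.5


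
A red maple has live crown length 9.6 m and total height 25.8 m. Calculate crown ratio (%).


Formula: Crown Ratio = (Crown Length / Total Height) * 100
CR = (9.6 m / 25.8 m) * 100
CR = 0.3721 * 100 = 37.2%

37.2


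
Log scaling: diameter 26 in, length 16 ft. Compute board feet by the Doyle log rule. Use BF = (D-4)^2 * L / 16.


Doyle: BF = (D - 4)^2 * L / 16
Adjusted diameter = 26 - 4 = 22 in
(D-4)^2 = 22^2 = 484
BF = 484 * 16 / 16 = 484 BF

484


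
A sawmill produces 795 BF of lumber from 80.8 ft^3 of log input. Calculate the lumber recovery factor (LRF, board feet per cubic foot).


Formula: LRF = Lumber Output (BF) / Log Input (ft^3)
LRF = 795 BF / 80.8 ft^3
LRF = 9.84 BF/ft^3

9.84


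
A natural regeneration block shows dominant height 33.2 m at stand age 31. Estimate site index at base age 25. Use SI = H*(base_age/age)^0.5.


Formula: SI = H_dom * (base_age / age)^0.5
Age ratio = 25 / 31 = 0.80645
sqrt(age_ratio) = 0.89803
SI = 33.2 * 0.89803 = 29.8 m

29.8


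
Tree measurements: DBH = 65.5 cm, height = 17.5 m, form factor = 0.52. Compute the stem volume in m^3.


Formula: V = pi * (DBH/200)^2 * H * ff
Radius = DBH/200 = 65.5/200 = 0.3275 m
Radius^2 = 0.3275^2 = 0.10725625 m^2
V = pi * 0.10725625 * 17.5 * 0.52
V = 3.066 m^3

3.066


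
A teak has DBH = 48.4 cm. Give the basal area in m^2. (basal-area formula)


Formula: BA = pi * (DBH/2)^2 / 10000  (cm^2 to m^2)
Radius = DBH/2 = 48.4/2 = 24.2 cm
BA = pi * 24.2^2 / 10000
   = 1839.8423 cm^2 / 10000
   = 0.184 m^2

0.184


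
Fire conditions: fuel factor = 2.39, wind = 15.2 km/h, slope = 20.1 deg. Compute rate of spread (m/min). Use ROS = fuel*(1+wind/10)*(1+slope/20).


Formula: ROS = fuel * (1 + wind/10) * (1 + slope/20)
Wind factor = 1 + 15.2/10 = 2.52
Slope factor = 1 + 20.1/20 = 2.005
ROS = 2.39 * 2.52 * 2.005 = 12.08 m/min

12.08


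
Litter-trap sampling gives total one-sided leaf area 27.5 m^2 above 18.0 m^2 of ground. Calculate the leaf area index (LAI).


Formula: LAI = total leaf area / ground area  (dimensionless)
LAI = 27.5 m^2 / 18.0 m^2
LAI = 1.53

1.53


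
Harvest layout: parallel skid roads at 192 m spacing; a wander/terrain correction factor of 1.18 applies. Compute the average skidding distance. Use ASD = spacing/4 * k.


Formula: ASD = (spacing / 4) * correction
Uncorrected distance = spacing / 4 = 192 / 4 = 48 m
ASD = 48 * 1.18 = 57 m

57


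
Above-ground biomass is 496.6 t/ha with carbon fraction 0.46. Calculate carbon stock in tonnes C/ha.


Formula: Carbon Stock = Biomass * Carbon Fraction
C = 496.6 t/ha * 0.46
C = 228.4 t C/ha

228.4


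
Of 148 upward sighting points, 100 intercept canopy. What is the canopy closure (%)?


Formula: Canopy closure = covered points / total points * 100
Closure = 100 / 148 * 100
Closure = 0.6757 * 100 = 67.6%

67.6


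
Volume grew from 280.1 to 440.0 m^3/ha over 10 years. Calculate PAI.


Formula: PAI = (V_T2 - V_T1) / (T2 - T1)
Volume increment = 440.0 - 280.1 = 159.9 m^3/ha
PAI = 159.9 / 10 = 15.99 m^3/ha/year

15.99


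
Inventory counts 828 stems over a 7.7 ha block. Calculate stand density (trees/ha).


Formula: Stand Density = N_trees / Area_ha
Density = 828 trees / 7.7 ha
Density = 108 trees/ha

108


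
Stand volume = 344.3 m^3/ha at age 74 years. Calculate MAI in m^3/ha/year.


Formula: MAI = Total Volume / Stand Age
MAI = 344.3 m^3/ha / 74 years
MAI = 4.65 m^3/ha/year

4.65


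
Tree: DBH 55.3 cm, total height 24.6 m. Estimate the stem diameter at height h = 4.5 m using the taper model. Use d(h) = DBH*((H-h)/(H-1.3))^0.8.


Taper: d(h) = DBH * ((H - h) / (H - 1.3))^0.8
Numerator = H - h = 24.6 - 4.5 = 20.1 m
Denominator = H - 1.3 = 24.6 - 1.3 = 23.3 m
Ratio = 20.1 / 23.3 = 0.86266
d = 55.3 * 0.86266^0.8 = 49.1 cm

49.1


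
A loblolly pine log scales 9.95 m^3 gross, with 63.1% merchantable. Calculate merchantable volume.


Formula: MV = V_total * (merchantable_pct / 100)
Merchantable fraction = 63.1% / 100 = 0.631
MV = 9.95 m^3 * 0.631 = 6.278 m^3

6.278


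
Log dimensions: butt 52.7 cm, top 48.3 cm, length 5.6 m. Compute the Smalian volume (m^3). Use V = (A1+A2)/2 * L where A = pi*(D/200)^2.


Smalian: V = (A1 + A2)/2 * L,  A = pi*(D/200)^2
A1 = pi*(52.7/200)^2 = 0.218128 m^2
A2 = pi*(48.3/200)^2 = 0.183225 m^2
V = (0.218128+0.183225)/2*5.6 = 1.1238 m^3

1.1238


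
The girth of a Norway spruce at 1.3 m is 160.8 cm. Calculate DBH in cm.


Formula: DBH = C / pi
DBH = 160.8 / pi
pi = 3.14159...
DBH = 51.2 cm

51.2


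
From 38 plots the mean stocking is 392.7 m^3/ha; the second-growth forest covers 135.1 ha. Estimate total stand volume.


Formula: Total Volume = Mean Volume per ha * Total Area
Total Volume = 392.7 m^3/ha * 135.1 ha
Total Volume = 53054 m^3

53054


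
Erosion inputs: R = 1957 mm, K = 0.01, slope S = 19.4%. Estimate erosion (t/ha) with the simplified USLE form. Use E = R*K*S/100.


Formula: E = R * K * S / 100  (simplified USLE)
R * K = 1957 * 0.01 = 19.57
E = 19.57 * 19.4 / 100 = 3.8 t/ha

3.8


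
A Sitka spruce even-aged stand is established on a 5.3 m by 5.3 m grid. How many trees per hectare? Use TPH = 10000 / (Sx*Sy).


Formula: TPH = 10000 m^2/ha / (spacing_x * spacing_y)
Area per tree = 5.3 m * 5.3 m = 28.09 m^2
TPH = 10000 / 28.09 = 356 trees/ha

356


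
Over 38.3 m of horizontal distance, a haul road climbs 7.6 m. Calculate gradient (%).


Formula: Gradient = rise / run * 100
Gradient = 7.6 / 38.3 * 100 = 19.8%

19.8


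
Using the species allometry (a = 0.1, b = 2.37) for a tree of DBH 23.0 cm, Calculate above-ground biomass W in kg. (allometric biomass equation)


Formula: W = a * DBH^b  (allometric power law)
DBH^b = 23.0^2.37 = 1687.6989
W = 0.1 * 1687.6989 = 168.8 kg

168.8


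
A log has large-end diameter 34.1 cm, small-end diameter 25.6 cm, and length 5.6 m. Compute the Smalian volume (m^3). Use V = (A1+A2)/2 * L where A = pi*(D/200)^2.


Smalian: V = (A1 + A2)/2 * L,  A = pi*(D/200)^2
A1 = pi*(34.1/200)^2 = 0.091327 m^2
A2 = pi*(25.6/200)^2 = 0.051472 m^2
V = (0.091327+0.051472)/2*5.6 = 0.3998 m^3

0.3998


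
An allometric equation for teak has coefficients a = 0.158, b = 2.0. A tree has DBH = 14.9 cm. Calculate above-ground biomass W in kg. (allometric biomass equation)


Formula: W = a * DBH^b  (allometric power law)
DBH^b = 14.9^2.0 = 222.01
W = 0.158 * 222.01 = 35.1 kg

35.1


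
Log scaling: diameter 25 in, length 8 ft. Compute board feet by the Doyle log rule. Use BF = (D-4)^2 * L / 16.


Doyle: BF = (D - 4)^2 * L / 16
Adjusted diameter = 25 - 4 = 21 in
(D-4)^2 = 21^2 = 441
BF = 441 * 8 / 16 = 221 BF

221


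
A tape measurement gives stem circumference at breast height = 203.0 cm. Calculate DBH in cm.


Formula: DBH = C / pi
DBH = 203.0 / pi
pi = 3.14159...
DBH = 64.6 cm

64.6


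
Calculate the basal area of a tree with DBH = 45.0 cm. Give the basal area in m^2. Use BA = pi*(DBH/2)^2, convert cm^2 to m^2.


Formula: BA = pi * (DBH/2)^2 / 10000  (cm^2 to m^2)
Radius = DBH/2 = 45.0/2 = 22.5 cm
BA = pi * 22.5^2 / 10000
   = 1590.4313 cm^2 / 10000
   = 0.159 m^2

0.159


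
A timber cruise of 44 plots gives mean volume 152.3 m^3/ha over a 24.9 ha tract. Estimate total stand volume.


Formula: Total Volume = Mean Volume per ha * Total Area
Total Volume = 152.3 m^3/ha * 24.9 ha
Total Volume = 3792 m^3

3792


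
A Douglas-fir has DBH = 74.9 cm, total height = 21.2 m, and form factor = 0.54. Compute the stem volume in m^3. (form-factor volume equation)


Formula: V = pi * (DBH/200)^2 * H * ff
Radius = DBH/200 = 74.9/200 = 0.3745 m
Radius^2 = 0.3745^2 = 0.14025025 m^2
V = pi * 0.14025025 * 21.2 * 0.54
V = 5.044 m^3

5.044


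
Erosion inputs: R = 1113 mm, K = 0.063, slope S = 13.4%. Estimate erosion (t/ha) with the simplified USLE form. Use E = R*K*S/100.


Formula: E = R * K * S / 100  (simplified USLE)
R * K = 1113 * 0.063 = 70.119
E = 70.119 * 13.4 / 100 = 9.4 t/ha

9.4


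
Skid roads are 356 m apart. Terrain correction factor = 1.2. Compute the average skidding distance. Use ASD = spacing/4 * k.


Formula: ASD = (spacing / 4) * correction
Uncorrected distance = spacing / 4 = 356 / 4 = 89 m
ASD = 89 * 1.2 = 107 m

107


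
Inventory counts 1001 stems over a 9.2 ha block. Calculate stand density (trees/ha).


Formula: Stand Density = N_trees / Area_ha
Density = 1001 trees / 9.2 ha
Density = 109 trees/ha

109


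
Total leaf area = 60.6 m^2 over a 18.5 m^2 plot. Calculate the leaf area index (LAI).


Formula: LAI = total leaf area / ground area  (dimensionless)
LAI = 60.6 m^2 / 18.5 m^2
LAI = 3.28

3.28


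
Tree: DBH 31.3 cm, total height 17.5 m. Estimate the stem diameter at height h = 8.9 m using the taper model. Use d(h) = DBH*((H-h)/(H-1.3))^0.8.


Taper: d(h) = DBH * ((H - h) / (H - 1.3))^0.8
Numerator = H - h = 17.5 - 8.9 = 8.6 m
Denominator = H - 1.3 = 17.5 - 1.3 = 16.2 m
Ratio = 8.6 / 16.2 = 0.53086
d = 31.3 * 0.53086^0.8 = 18.9 cm

18.9


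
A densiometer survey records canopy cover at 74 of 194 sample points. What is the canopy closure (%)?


Formula: Canopy closure = covered points / total points * 100
Closure = 74 / 194 * 100
Closure = 0.3814 * 100 = 38.1%

38.1


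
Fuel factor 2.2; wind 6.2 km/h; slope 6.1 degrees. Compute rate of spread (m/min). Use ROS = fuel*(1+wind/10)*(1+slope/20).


Formula: ROS = fuel * (1 + wind/10) * (1 + slope/20)
Wind factor = 1 + 6.2/10 = 1.62
Slope factor = 1 + 6.1/20 = 1.305
ROS = 2.2 * 1.62 * 1.305 = 4.65 m/min

4.65
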